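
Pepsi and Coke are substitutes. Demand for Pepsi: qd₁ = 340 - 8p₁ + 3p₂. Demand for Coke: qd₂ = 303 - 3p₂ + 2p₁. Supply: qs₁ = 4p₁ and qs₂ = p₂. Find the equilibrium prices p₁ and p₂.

Market 1: 340 - 8p₁ + 3p₂ = 4p₁ → 12p₁ - 3p₂ = 340.
Market 2: 4p₂ - 2p₁ = 303.
Eliminating p₂: 4×(1) + 3×(2) gives 42p₁ = 2269, so p₁ = 2269/42.
Back-substitute into (2): p₂ = (303 + 2×2269/42) / 4 = 2158/21.

p₁ = 2269/42, p₂ = 2158/21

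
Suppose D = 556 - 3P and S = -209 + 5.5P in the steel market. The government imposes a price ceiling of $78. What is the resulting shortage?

Equilibrium price would be P* = 90, so the ceiling at 78 binds.
At P = 78: D = 556 − 3(78) = 322, S = -209 + 5.5(78) = 220.
Shortage = 322 − 220 = 102.

Shortage = 102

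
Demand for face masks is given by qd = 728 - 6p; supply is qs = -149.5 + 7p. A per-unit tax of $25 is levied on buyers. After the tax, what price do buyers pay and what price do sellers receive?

Buyers pay 2105/26, sellers receive 1455/26

Pre-tax equilibrium: p* = 67.5, q* = 323.
Tax on buyers shifts demand to qd = 728 − 6(p + 25) = 578 - 6p.
578 - 6p = -149.5 + 7p gives seller price ps = 1455/26; buyers pay pb = 1455/26 + 25 = 2105/26.
New quantity: q = 728 − 6(2105/26) = 3149/13.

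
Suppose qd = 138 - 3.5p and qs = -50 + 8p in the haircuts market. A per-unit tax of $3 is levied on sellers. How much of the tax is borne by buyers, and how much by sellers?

Buyers bear 48/23, sellers bear 21/23

Pre-tax equilibrium: p* = 376/23, q* = 1858/23.
Tax on sellers shifts supply to qs = -50 + 8(p − 3) = -74 + 8p.
138 - 3.5p = -74 + 8p gives buyer price pb = 424/23; sellers receive ps = 424/23 − 3 = 355/23.
New quantity: q = 138 − 3.5(424/23) = 1690/23.
Buyer burden = 424/23 − 376/23 = 48/23; seller burden = 376/23 − 355/23 = 21/23.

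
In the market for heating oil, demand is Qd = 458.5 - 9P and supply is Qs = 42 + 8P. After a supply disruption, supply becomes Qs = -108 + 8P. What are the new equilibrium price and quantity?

Original equilibrium: P* = 24.5, Q* = 238.
New equilibrium: 458.5 - 9P = -108 + 8P, so 566.5 = 17P and P' = 1133/34; Q' = 458.5 − 9(1133/34) = 2696/17.

P' = 1133/34, Q' = 2696/17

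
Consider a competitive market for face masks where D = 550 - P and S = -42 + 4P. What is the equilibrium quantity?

Q* = 431.6

Set D = S: 550 - P = -42 + 4P.
592 = 5P, so P* = 118.4.
Q* = 550 − 1(118.4) = 431.6.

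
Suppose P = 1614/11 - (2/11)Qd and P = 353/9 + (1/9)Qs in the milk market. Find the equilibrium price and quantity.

Set the two price expressions equal: 1614/11 - (2/11)Q = 353/9 + (1/9)Q.
10643/99 = (29/99)Q, so Q* = 367.
P* = 1614/11 − (2/11)(367) = 80.

P* = 80, Q* = 367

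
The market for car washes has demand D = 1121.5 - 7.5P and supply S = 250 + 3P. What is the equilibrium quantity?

Set D = S: 1121.5 - 7.5P = 250 + 3P.
871.5 = 10.5P, so P* = 83.
Q* = 1121.5 − 7.5(83) = 499.

Q* = 499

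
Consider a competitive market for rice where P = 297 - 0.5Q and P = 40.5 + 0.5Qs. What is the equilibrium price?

Set the two price expressions equal: 297 - 0.5Q = 40.5 + 0.5Q.
256.5 = Q, so Q* = 256.5.
P* = 297 − (0.5)(256.5) = 168.75.

P* = 168.75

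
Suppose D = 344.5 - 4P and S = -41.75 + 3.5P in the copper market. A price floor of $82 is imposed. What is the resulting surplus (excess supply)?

Equilibrium price would be P* = 51.5, so the floor at 82 binds.
At P = 82: D = 16.5, S = 245.25.
Surplus = 245.25 − 16.5 = 228.75.

Surplus = 228.75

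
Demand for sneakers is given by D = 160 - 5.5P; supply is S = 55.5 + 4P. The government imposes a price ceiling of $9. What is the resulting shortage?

Shortage = 19

Equilibrium price would be P* = 11, so the ceiling at 9 binds.
At P = 9: D = 160 − 5.5(9) = 110.5, S = 55.5 + 4(9) = 91.5.
Shortage = 110.5 − 91.5 = 19.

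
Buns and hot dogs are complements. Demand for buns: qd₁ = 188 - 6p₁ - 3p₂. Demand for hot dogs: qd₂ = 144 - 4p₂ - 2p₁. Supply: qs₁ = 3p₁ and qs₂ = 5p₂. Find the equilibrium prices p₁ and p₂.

p₁ = 16.8, p₂ = 184/15

Market 1: 188 - 6p₁ - 3p₂ = 3p₁ → 9p₁ + 3p₂ = 188.
Market 2: 9p₂ + 2p₁ = 144.
Eliminating p₂: 9×(1) − 3×(2) gives 75p₁ = 1260, so p₁ = 16.8.
Back-substitute into (2): p₂ = (144 − 2×16.8) / 9 = 184/15.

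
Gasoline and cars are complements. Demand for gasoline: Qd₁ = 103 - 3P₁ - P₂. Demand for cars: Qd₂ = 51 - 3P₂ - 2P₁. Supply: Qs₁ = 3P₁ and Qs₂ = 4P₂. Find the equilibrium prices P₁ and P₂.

Market 1: 103 - 3P₁ - P₂ = 3P₁ → 6P₁ + P₂ = 103.
Market 2: 7P₂ + 2P₁ = 51.
Eliminating P₂: 7×(1) − 1×(2) gives 40P₁ = 670, so P₁ = 16.75.
Back-substitute into (2): P₂ = (51 − 2×16.75) / 7 = 2.5.

P₁ = 16.75, P₂ = 2.5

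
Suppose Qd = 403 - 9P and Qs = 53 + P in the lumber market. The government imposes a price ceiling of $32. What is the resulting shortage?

Equilibrium price would be P* = 35, so the ceiling at 32 binds.
At P = 32: Qd = 403 − 9(32) = 115, Qs = 53 + 1(32) = 85.
Shortage = 115 − 85 = 30.

Shortage = 30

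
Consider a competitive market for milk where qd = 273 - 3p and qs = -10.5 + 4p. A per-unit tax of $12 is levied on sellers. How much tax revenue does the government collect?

Tax revenue = 10998/7

Pre-tax equilibrium: p* = 40.5, q* = 151.5.
Tax on sellers shifts supply to qs = -10.5 + 4(p − 12) = -58.5 + 4p.
273 - 3p = -58.5 + 4p gives buyer price pb = 663/14; sellers receive ps = 663/14 − 12 = 495/14.
New quantity: q = 273 − 3(663/14) = 1833/14.
Revenue = 12 × 1833/14 = 10998/7.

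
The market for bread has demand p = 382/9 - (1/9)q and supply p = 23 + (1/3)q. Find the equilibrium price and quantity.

Set the two price expressions equal: 382/9 - (1/9)q = 23 + (1/3)q.
175/9 = (4/9)q, so q* = 43.75.
p* = 382/9 − (1/9)(43.75) = 451/12.

p* = 451/12, q* = 43.75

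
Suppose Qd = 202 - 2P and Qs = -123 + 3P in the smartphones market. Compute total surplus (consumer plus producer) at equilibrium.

Equilibrium: 202 - 2P = -123 + 3P gives P* = 65, Q* = 72.
Demand choke price: P = 101; supply starts at P = 41.
CS = ½(101 − 65)(72) = 1296; PS = ½(65 − 41)(72) = 864.

Total surplus = 2160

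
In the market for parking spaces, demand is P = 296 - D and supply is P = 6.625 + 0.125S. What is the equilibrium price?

P* = 349/9

Set the two price expressions equal: 296 - Q = 6.625 + 0.125Q.
289.375 = 1.125Q, so Q* = 2315/9.
P* = 296 − (1)(2315/9) = 349/9.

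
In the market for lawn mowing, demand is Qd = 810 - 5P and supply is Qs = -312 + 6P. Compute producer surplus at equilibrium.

Equilibrium: 810 - 5P = -312 + 6P gives P* = 102, Q* = 300.
Supply starts at P = 52 (where Qs = 0).
PS = ½(102 − 52)(300) = 7500.

Producer surplus = 7500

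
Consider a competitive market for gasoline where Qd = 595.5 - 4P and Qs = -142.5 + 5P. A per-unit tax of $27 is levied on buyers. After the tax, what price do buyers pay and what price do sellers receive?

Pre-tax equilibrium: P* = 82, Q* = 267.5.
Tax on buyers shifts demand to Qd = 595.5 − 4(P + 27) = 487.5 - 4P.
487.5 - 4P = -142.5 + 5P gives seller price Ps = 70; buyers pay Pb = 70 + 27 = 97.
New quantity: Q = 595.5 − 4(97) = 207.5.

Buyers pay $97, sellers receive $70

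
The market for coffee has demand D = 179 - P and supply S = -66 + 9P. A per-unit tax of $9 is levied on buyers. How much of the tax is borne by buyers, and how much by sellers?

Buyers bear $8.1, sellers bear $0.9

Pre-tax equilibrium: P* = 24.5, Q* = 154.5.
Tax on buyers shifts demand to D = 179 − 1(P + 9) = 170 - P.
170 - P = -66 + 9P gives seller price Ps = 23.6; buyers pay Pb = 23.6 + 9 = 32.6.
New quantity: Q = 179 − 1(32.6) = 146.4.
Buyer burden = 32.6 − 24.5 = 8.1; seller burden = 24.5 − 23.6 = 0.9.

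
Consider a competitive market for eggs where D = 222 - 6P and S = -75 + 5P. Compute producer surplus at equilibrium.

Producer surplus = 360

Equilibrium: 222 - 6P = -75 + 5P gives P* = 27, Q* = 60.
Supply starts at P = 15 (where S = 0).
PS = ½(27 − 15)(60) = 360.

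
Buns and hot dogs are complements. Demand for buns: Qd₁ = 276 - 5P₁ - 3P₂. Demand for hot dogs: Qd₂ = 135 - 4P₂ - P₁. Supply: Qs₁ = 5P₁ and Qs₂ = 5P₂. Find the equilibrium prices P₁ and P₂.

P₁ = 693/29, P₂ = 358/29

Market 1: 276 - 5P₁ - 3P₂ = 5P₁ → 10P₁ + 3P₂ = 276.
Market 2: 9P₂ + P₁ = 135.
Eliminating P₂: 9×(1) − 3×(2) gives 87P₁ = 2079, so P₁ = 693/29.
Back-substitute into (2): P₂ = (135 − 1×693/29) / 9 = 358/29.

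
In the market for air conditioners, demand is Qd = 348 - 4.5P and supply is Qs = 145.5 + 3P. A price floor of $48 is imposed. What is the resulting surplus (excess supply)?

Equilibrium price would be P* = 27, so the floor at 48 binds.
At P = 48: Qd = 132, Qs = 289.5.
Surplus = 289.5 − 132 = 157.5.

Surplus = 157.5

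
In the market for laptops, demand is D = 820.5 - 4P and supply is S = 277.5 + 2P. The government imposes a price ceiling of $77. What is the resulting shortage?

Equilibrium price would be P* = 90.5, so the ceiling at 77 binds.
At P = 77: D = 820.5 − 4(77) = 512.5, S = 277.5 + 2(77) = 431.5.
Shortage = 512.5 − 431.5 = 81.

Shortage = 81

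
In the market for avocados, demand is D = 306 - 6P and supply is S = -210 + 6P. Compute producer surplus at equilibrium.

Producer surplus = 192

Equilibrium: 306 - 6P = -210 + 6P gives P* = 43, Q* = 48.
Supply starts at P = 35 (where S = 0).
PS = ½(43 − 35)(48) = 192.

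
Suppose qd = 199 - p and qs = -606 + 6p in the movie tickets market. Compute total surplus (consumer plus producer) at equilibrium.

Equilibrium: 199 - p = -606 + 6p gives p* = 115, q* = 84.
Demand choke price: p = 199; supply starts at p = 101.
CS = ½(199 − 115)(84) = 3528; PS = ½(115 − 101)(84) = 588.

Total surplus = 4116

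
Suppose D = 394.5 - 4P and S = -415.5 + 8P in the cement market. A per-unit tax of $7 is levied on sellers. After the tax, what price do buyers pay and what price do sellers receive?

Buyers pay 433/6, sellers receive 391/6

Pre-tax equilibrium: P* = 67.5, Q* = 124.5.
Tax on sellers shifts supply to S = -415.5 + 8(P − 7) = -471.5 + 8P.
394.5 - 4P = -471.5 + 8P gives buyer price Pb = 433/6; sellers receive Ps = 433/6 − 7 = 391/6.
New quantity: Q = 394.5 − 4(433/6) = 635/6.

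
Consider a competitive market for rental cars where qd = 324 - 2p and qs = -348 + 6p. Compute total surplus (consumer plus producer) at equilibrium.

Equilibrium: 324 - 2p = -348 + 6p gives p* = 84, q* = 156.
Demand choke price: p = 162; supply starts at p = 58.
CS = ½(162 − 84)(156) = 6084; PS = ½(84 − 58)(156) = 2028.

Total surplus = 8112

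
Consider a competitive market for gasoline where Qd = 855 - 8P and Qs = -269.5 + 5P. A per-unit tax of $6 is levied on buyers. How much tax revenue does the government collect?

Tax revenue = 11274/13

Pre-tax equilibrium: P* = 86.5, Q* = 163.
Tax on buyers shifts demand to Qd = 855 − 8(P + 6) = 807 - 8P.
807 - 8P = -269.5 + 5P gives seller price Ps = 2153/26; buyers pay Pb = 2153/26 + 6 = 2309/26.
New quantity: Q = 855 − 8(2309/26) = 1879/13.
Revenue = 6 × 1879/13 = 11274/13.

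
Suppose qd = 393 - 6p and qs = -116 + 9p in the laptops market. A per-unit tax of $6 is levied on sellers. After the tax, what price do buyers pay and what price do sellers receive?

Buyers pay 563/15, sellers receive 473/15

Pre-tax equilibrium: p* = 509/15, q* = 189.4.
Tax on sellers shifts supply to qs = -116 + 9(p − 6) = -170 + 9p.
393 - 6p = -170 + 9p gives buyer price pb = 563/15; sellers receive ps = 563/15 − 6 = 473/15.
New quantity: q = 393 − 6(563/15) = 167.8.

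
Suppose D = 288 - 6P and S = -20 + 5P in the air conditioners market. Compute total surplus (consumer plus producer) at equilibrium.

Total surplus = 2640

Equilibrium: 288 - 6P = -20 + 5P gives P* = 28, Q* = 120.
Demand choke price: P = 48; supply starts at P = 4.
CS = ½(48 − 28)(120) = 1200; PS = ½(28 − 4)(120) = 1440.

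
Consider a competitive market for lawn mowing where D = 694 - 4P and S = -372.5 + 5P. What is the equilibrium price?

Set D = S: 694 - 4P = -372.5 + 5P.
1066.5 = 9P, so P* = 118.5.
Q* = 694 − 4(118.5) = 220.

P* = 118.5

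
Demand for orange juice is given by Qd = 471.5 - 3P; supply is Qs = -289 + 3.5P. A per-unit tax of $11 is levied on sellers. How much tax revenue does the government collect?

Pre-tax equilibrium: P* = 117, Q* = 120.5.
Tax on sellers shifts supply to Qs = -289 + 3.5(P − 11) = -327.5 + 3.5P.
471.5 - 3P = -327.5 + 3.5P gives buyer price Pb = 1598/13; sellers receive Ps = 1598/13 − 11 = 1455/13.
New quantity: Q = 471.5 − 3(1598/13) = 2671/26.
Revenue = 11 × 2671/26 = 29381/26.

Tax revenue = 29381/26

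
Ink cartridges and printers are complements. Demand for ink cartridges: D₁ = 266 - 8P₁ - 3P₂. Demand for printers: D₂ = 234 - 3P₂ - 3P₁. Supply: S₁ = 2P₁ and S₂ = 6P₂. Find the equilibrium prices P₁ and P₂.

P₁ = 188/9, P₂ = 514/27

Market 1: 266 - 8P₁ - 3P₂ = 2P₁ → 10P₁ + 3P₂ = 266.
Market 2: 9P₂ + 3P₁ = 234.
Eliminating P₂: 9×(1) − 3×(2) gives 81P₁ = 1692, so P₁ = 188/9.
Back-substitute into (2): P₂ = (234 − 3×188/9) / 9 = 514/27.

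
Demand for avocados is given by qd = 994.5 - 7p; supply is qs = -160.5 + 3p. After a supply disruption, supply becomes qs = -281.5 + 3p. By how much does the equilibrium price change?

Δp = 12.1

Original equilibrium: p* = 115.5, q* = 186.
New equilibrium: 994.5 - 7p = -281.5 + 3p, so 1276 = 10p and p' = 127.6; q' = 994.5 − 7(127.6) = 101.3.
Change in price: 127.6 − 115.5 = 12.1.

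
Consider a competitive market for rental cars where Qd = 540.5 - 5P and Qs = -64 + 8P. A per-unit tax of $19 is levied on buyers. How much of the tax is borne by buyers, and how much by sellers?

Pre-tax equilibrium: P* = 46.5, Q* = 308.
Tax on buyers shifts demand to Qd = 540.5 − 5(P + 19) = 445.5 - 5P.
445.5 - 5P = -64 + 8P gives seller price Ps = 1019/26; buyers pay Pb = 1019/26 + 19 = 1513/26.
New quantity: Q = 540.5 − 5(1513/26) = 3244/13.
Buyer burden = 1513/26 − 46.5 = 152/13; seller burden = 46.5 − 1019/26 = 95/13.

Buyers bear 152/13, sellers bear 95/13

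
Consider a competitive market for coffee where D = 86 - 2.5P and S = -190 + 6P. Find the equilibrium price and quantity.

P* = 552/17, Q* = 82/17

Set D = S: 86 - 2.5P = -190 + 6P.
276 = 8.5P, so P* = 552/17.
Q* = 86 − 2.5(552/17) = 82/17.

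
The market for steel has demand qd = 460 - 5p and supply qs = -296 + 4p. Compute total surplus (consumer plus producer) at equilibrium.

Equilibrium: 460 - 5p = -296 + 4p gives p* = 84, q* = 40.
Demand choke price: p = 92; supply starts at p = 74.
CS = ½(92 − 84)(40) = 160; PS = ½(84 − 74)(40) = 200.

Total surplus = 360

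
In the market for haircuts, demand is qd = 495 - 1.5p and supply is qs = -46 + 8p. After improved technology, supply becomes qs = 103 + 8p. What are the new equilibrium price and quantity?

Original equilibrium: p* = 1082/19, q* = 7782/19.
New equilibrium: 495 - 1.5p = 103 + 8p, so 392 = 9.5p and p' = 784/19; q' = 495 − 1.5(784/19) = 8229/19.

p' = 784/19, q' = 8229/19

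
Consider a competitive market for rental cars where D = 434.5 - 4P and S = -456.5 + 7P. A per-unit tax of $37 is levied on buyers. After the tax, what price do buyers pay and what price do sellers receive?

Buyers pay 1150/11, sellers receive 743/11

Pre-tax equilibrium: P* = 81, Q* = 110.5.
Tax on buyers shifts demand to D = 434.5 − 4(P + 37) = 286.5 - 4P.
286.5 - 4P = -456.5 + 7P gives seller price Ps = 743/11; buyers pay Pb = 743/11 + 37 = 1150/11.
New quantity: Q = 434.5 − 4(1150/11) = 359/22.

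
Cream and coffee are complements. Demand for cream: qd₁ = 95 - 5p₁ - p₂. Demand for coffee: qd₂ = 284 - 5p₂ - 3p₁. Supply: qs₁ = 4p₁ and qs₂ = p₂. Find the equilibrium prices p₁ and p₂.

Market 1: 95 - 5p₁ - p₂ = 4p₁ → 9p₁ + p₂ = 95.
Market 2: 6p₂ + 3p₁ = 284.
Eliminating p₂: 6×(1) − 1×(2) gives 51p₁ = 286, so p₁ = 286/51.
Back-substitute into (2): p₂ = (284 − 3×286/51) / 6 = 757/17.

p₁ = 286/51, p₂ = 757/17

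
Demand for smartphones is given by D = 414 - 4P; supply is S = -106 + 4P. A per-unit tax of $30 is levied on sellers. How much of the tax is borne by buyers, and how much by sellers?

Buyers bear $15, sellers bear $15

Pre-tax equilibrium: P* = 65, Q* = 154.
Tax on sellers shifts supply to S = -106 + 4(P − 30) = -226 + 4P.
414 - 4P = -226 + 4P gives buyer price Pb = 80; sellers receive Ps = 80 − 30 = 50.
New quantity: Q = 414 − 4(80) = 94.
Buyer burden = 80 − 65 = 15; seller burden = 65 − 50 = 15.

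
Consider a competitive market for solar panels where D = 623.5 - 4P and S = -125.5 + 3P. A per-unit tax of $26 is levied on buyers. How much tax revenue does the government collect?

Pre-tax equilibrium: P* = 107, Q* = 195.5.
Tax on buyers shifts demand to D = 623.5 − 4(P + 26) = 519.5 - 4P.
519.5 - 4P = -125.5 + 3P gives seller price Ps = 645/7; buyers pay Pb = 645/7 + 26 = 827/7.
New quantity: Q = 623.5 − 4(827/7) = 2113/14.
Revenue = 26 × 2113/14 = 27469/7.

Tax revenue = 27469/7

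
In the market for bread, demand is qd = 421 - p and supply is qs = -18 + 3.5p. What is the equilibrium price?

p* = 878/9

Set qd = qs: 421 - p = -18 + 3.5p.
439 = 4.5p, so p* = 878/9.
q* = 421 − 1(878/9) = 2911/9.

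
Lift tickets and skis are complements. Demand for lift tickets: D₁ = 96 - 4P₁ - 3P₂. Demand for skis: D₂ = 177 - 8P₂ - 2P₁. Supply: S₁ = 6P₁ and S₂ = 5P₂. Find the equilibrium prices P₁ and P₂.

Market 1: 96 - 4P₁ - 3P₂ = 6P₁ → 10P₁ + 3P₂ = 96.
Market 2: 13P₂ + 2P₁ = 177.
Eliminating P₂: 13×(1) − 3×(2) gives 124P₁ = 717, so P₁ = 717/124.
Back-substitute into (2): P₂ = (177 − 2×717/124) / 13 = 789/62.

P₁ = 717/124, P₂ = 789/62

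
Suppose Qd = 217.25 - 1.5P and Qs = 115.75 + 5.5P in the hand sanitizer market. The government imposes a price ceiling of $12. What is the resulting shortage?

Equilibrium price would be P* = 14.5, so the ceiling at 12 binds.
At P = 12: Qd = 217.25 − 1.5(12) = 199.25, Qs = 115.75 + 5.5(12) = 181.75.
Shortage = 199.25 − 181.75 = 17.5.

Shortage = 17.5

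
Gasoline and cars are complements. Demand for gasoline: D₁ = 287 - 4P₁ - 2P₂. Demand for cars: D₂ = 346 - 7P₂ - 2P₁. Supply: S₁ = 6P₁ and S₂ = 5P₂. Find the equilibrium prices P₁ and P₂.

P₁ = 688/29, P₂ = 1443/58

Market 1: 287 - 4P₁ - 2P₂ = 6P₁ → 10P₁ + 2P₂ = 287.
Market 2: 12P₂ + 2P₁ = 346.
Eliminating P₂: 12×(1) − 2×(2) gives 116P₁ = 2752, so P₁ = 688/29.
Back-substitute into (2): P₂ = (346 − 2×688/29) / 12 = 1443/58.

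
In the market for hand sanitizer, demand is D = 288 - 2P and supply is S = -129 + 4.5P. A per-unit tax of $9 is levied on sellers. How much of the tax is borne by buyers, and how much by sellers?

Pre-tax equilibrium: P* = 834/13, Q* = 2076/13.
Tax on sellers shifts supply to S = -129 + 4.5(P − 9) = -169.5 + 4.5P.
288 - 2P = -169.5 + 4.5P gives buyer price Pb = 915/13; sellers receive Ps = 915/13 − 9 = 798/13.
New quantity: Q = 288 − 2(915/13) = 1914/13.
Buyer burden = 915/13 − 834/13 = 81/13; seller burden = 834/13 − 798/13 = 36/13.

Buyers bear 81/13, sellers bear 36/13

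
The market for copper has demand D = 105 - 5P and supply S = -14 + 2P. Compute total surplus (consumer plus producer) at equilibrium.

Total surplus = 140

Equilibrium: 105 - 5P = -14 + 2P gives P* = 17, Q* = 20.
Demand choke price: P = 21; supply starts at P = 7.
CS = ½(21 − 17)(20) = 40; PS = ½(17 − 7)(20) = 100.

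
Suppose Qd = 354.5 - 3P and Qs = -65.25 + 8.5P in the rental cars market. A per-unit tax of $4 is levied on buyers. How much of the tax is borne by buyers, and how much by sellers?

Buyers bear 68/23, sellers bear 24/23

Pre-tax equilibrium: P* = 36.5, Q* = 245.
Tax on buyers shifts demand to Qd = 354.5 − 3(P + 4) = 342.5 - 3P.
342.5 - 3P = -65.25 + 8.5P gives seller price Ps = 1631/46; buyers pay Pb = 1631/46 + 4 = 1815/46.
New quantity: Q = 354.5 − 3(1815/46) = 5431/23.
Buyer burden = 1815/46 − 36.5 = 68/23; seller burden = 36.5 − 1631/46 = 24/23.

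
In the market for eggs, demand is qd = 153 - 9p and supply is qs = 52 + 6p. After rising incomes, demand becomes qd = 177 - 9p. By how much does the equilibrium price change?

Δp = 1.6

Original equilibrium: p* = 101/15, q* = 92.4.
New equilibrium: 177 - 9p = 52 + 6p, so 125 = 15p and p' = 25/3; q' = 177 − 9(25/3) = 102.
Change in price: 25/3 − 101/15 = 1.6.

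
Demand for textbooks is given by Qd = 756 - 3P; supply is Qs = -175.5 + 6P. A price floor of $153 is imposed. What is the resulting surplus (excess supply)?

Equilibrium price would be P* = 103.5, so the floor at 153 binds.
At P = 153: Qd = 297, Qs = 742.5.
Surplus = 742.5 − 297 = 445.5.

Surplus = 445.5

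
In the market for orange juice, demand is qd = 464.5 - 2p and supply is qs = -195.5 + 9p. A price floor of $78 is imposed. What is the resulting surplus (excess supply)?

Equilibrium price would be p* = 60, so the floor at 78 binds.
At p = 78: qd = 308.5, qs = 506.5.
Surplus = 506.5 − 308.5 = 198.

Surplus = 198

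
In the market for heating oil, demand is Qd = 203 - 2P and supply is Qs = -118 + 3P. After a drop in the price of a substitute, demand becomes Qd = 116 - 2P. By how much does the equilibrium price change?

Original equilibrium: P* = 64.2, Q* = 74.6.
New equilibrium: 116 - 2P = -118 + 3P, so 234 = 5P and P' = 46.8; Q' = 116 − 2(46.8) = 22.4.
Change in price: 46.8 − 64.2 = -17.4.

ΔP = -17.4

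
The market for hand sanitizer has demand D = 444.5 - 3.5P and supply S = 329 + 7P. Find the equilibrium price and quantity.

Set D = S: 444.5 - 3.5P = 329 + 7P.
115.5 = 10.5P, so P* = 11.
Q* = 444.5 − 3.5(11) = 406.

P* = 11, Q* = 406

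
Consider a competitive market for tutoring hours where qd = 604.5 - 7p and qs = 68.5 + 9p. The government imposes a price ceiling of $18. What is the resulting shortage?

Equilibrium price would be p* = 33.5, so the ceiling at 18 binds.
At p = 18: qd = 604.5 − 7(18) = 478.5, qs = 68.5 + 9(18) = 230.5.
Shortage = 478.5 − 230.5 = 248.

Shortage = 248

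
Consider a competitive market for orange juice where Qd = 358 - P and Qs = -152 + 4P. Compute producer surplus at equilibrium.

Producer surplus = 8192

Equilibrium: 358 - P = -152 + 4P gives P* = 102, Q* = 256.
Supply starts at P = 38 (where Qs = 0).
PS = ½(102 − 38)(256) = 8192.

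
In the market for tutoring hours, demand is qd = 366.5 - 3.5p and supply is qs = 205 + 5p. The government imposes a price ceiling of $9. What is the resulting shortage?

Shortage = 85

Equilibrium price would be p* = 19, so the ceiling at 9 binds.
At p = 9: qd = 366.5 − 3.5(9) = 335, qs = 205 + 5(9) = 250.
Shortage = 335 − 250 = 85.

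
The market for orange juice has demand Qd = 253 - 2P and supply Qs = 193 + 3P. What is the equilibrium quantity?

Set Qd = Qs: 253 - 2P = 193 + 3P.
60 = 5P, so P* = 12.
Q* = 253 − 2(12) = 229.

Q* = 229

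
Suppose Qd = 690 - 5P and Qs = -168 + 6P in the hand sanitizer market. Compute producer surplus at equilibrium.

Producer surplus = 7500

Equilibrium: 690 - 5P = -168 + 6P gives P* = 78, Q* = 300.
Supply starts at P = 28 (where Qs = 0).
PS = ½(78 − 28)(300) = 7500.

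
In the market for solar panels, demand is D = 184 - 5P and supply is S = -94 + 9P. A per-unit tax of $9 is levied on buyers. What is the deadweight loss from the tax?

Deadweight loss = 3645/28

Pre-tax equilibrium: P* = 139/7, Q* = 593/7.
Tax on buyers shifts demand to D = 184 − 5(P + 9) = 139 - 5P.
139 - 5P = -94 + 9P gives seller price Ps = 233/14; buyers pay Pb = 233/14 + 9 = 359/14.
New quantity: Q = 184 − 5(359/14) = 781/14.
DWL = ½ × 9 × (593/7 − 781/14) = 3645/28.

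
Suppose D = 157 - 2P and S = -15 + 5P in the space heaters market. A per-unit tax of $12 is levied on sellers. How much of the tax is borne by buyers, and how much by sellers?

Pre-tax equilibrium: P* = 172/7, Q* = 755/7.
Tax on sellers shifts supply to S = -15 + 5(P − 12) = -75 + 5P.
157 - 2P = -75 + 5P gives buyer price Pb = 232/7; sellers receive Ps = 232/7 − 12 = 148/7.
New quantity: Q = 157 − 2(232/7) = 635/7.
Buyer burden = 232/7 − 172/7 = 60/7; seller burden = 172/7 − 148/7 = 24/7.

Buyers bear 60/7, sellers bear 24/7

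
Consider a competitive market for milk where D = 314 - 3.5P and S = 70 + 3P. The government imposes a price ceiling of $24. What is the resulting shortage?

Shortage = 88

Equilibrium price would be P* = 488/13, so the ceiling at 24 binds.
At P = 24: D = 314 − 3.5(24) = 230, S = 70 + 3(24) = 142.
Shortage = 230 − 142 = 88.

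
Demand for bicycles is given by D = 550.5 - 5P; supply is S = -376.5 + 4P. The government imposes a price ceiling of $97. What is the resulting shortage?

Equilibrium price would be P* = 103, so the ceiling at 97 binds.
At P = 97: D = 550.5 − 5(97) = 65.5, S = -376.5 + 4(97) = 11.5.
Shortage = 65.5 − 11.5 = 54.

Shortage = 54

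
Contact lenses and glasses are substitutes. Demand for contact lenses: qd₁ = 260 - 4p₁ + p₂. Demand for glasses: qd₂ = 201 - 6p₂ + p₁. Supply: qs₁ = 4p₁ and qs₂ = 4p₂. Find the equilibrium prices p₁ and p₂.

p₁ = 2801/79, p₂ = 1868/79

Market 1: 260 - 4p₁ + p₂ = 4p₁ → 8p₁ - p₂ = 260.
Market 2: 10p₂ - p₁ = 201.
Eliminating p₂: 10×(1) + 1×(2) gives 79p₁ = 2801, so p₁ = 2801/79.
Back-substitute into (2): p₂ = (201 + 1×2801/79) / 10 = 1868/79.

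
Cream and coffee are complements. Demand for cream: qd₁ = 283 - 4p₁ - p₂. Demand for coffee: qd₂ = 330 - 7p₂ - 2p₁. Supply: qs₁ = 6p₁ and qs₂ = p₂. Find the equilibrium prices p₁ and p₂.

p₁ = 967/39, p₂ = 1367/39

Market 1: 283 - 4p₁ - p₂ = 6p₁ → 10p₁ + p₂ = 283.
Market 2: 8p₂ + 2p₁ = 330.
Eliminating p₂: 8×(1) − 1×(2) gives 78p₁ = 1934, so p₁ = 967/39.
Back-substitute into (2): p₂ = (330 − 2×967/39) / 8 = 1367/39.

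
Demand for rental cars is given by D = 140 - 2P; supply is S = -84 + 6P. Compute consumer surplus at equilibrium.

Consumer surplus = 1764

Equilibrium: 140 - 2P = -84 + 6P gives P* = 28, Q* = 84.
Demand choke price (D = 0): P = 70.
CS = ½(70 − 28)(84) = 1764.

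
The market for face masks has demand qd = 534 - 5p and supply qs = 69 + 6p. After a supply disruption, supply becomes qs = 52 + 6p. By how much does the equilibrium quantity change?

Original equilibrium: p* = 465/11, q* = 3549/11.
New equilibrium: 534 - 5p = 52 + 6p, so 482 = 11p and p' = 482/11; q' = 534 − 5(482/11) = 3464/11.
Change in quantity: 3464/11 − 3549/11 = -85/11.

Δq = -85/11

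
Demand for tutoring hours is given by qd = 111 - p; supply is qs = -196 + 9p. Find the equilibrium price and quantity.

p* = 30.7, q* = 80.3

Set qd = qs: 111 - p = -196 + 9p.
307 = 10p, so p* = 30.7.
q* = 111 − 1(30.7) = 80.3.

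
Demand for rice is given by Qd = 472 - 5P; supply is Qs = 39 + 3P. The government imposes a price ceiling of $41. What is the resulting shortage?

Equilibrium price would be P* = 54.125, so the ceiling at 41 binds.
At P = 41: Qd = 472 − 5(41) = 267, Qs = 39 + 3(41) = 162.
Shortage = 267 − 162 = 105.

Shortage = 105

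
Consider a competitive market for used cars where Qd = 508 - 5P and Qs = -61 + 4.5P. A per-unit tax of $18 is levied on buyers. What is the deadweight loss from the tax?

Deadweight loss = 7290/19

Pre-tax equilibrium: P* = 1138/19, Q* = 3962/19.
Tax on buyers shifts demand to Qd = 508 − 5(P + 18) = 418 - 5P.
418 - 5P = -61 + 4.5P gives seller price Ps = 958/19; buyers pay Pb = 958/19 + 18 = 1300/19.
New quantity: Q = 508 − 5(1300/19) = 3152/19.
DWL = ½ × 18 × (3962/19 − 3152/19) = 7290/19.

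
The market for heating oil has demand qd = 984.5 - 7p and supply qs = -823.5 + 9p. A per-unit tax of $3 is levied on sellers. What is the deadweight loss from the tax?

Deadweight loss = 17.71875

Pre-tax equilibrium: p* = 113, q* = 193.5.
Tax on sellers shifts supply to qs = -823.5 + 9(p − 3) = -850.5 + 9p.
984.5 - 7p = -850.5 + 9p gives buyer price pb = 114.6875; sellers receive ps = 114.6875 − 3 = 111.6875.
New quantity: q = 984.5 − 7(114.6875) = 181.6875.
DWL = ½ × 3 × (193.5 − 181.6875) = 17.71875.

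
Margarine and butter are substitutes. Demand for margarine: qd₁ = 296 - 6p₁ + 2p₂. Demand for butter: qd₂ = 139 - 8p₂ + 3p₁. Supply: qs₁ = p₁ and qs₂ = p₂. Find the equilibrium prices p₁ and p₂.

p₁ = 2942/57, p₂ = 1861/57

Market 1: 296 - 6p₁ + 2p₂ = p₁ → 7p₁ - 2p₂ = 296.
Market 2: 9p₂ - 3p₁ = 139.
Eliminating p₂: 9×(1) + 2×(2) gives 57p₁ = 2942, so p₁ = 2942/57.
Back-substitute into (2): p₂ = (139 + 3×2942/57) / 9 = 1861/57.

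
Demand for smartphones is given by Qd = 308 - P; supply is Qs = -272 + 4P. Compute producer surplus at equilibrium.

Equilibrium: 308 - P = -272 + 4P gives P* = 116, Q* = 192.
Supply starts at P = 68 (where Qs = 0).
PS = ½(116 − 68)(192) = 4608.

Producer surplus = 4608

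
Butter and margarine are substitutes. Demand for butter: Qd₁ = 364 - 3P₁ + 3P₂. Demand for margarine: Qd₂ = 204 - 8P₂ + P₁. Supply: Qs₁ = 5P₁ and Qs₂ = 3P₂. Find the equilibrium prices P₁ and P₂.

P₁ = 4616/85, P₂ = 1996/85

Market 1: 364 - 3P₁ + 3P₂ = 5P₁ → 8P₁ - 3P₂ = 364.
Market 2: 11P₂ - P₁ = 204.
Eliminating P₂: 11×(1) + 3×(2) gives 85P₁ = 4616, so P₁ = 4616/85.
Back-substitute into (2): P₂ = (204 + 1×4616/85) / 11 = 1996/85.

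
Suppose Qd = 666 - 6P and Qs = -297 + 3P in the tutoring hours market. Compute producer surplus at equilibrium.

Equilibrium: 666 - 6P = -297 + 3P gives P* = 107, Q* = 24.
Supply starts at P = 99 (where Qs = 0).
PS = ½(107 − 99)(24) = 96.

Producer surplus = 96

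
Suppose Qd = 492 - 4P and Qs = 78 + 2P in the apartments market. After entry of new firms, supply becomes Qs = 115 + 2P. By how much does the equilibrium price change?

Original equilibrium: P* = 69, Q* = 216.
New equilibrium: 492 - 4P = 115 + 2P, so 377 = 6P and P' = 377/6; Q' = 492 − 4(377/6) = 722/3.
Change in price: 377/6 − 69 = -37/6.

ΔP = -37/6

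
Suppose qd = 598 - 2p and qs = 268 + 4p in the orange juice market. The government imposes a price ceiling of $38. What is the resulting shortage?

Shortage = 102

Equilibrium price would be p* = 55, so the ceiling at 38 binds.
At p = 38: qd = 598 − 2(38) = 522, qs = 268 + 4(38) = 420.
Shortage = 522 − 420 = 102.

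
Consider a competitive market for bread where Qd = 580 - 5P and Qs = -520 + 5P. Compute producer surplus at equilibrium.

Producer surplus = 90

Equilibrium: 580 - 5P = -520 + 5P gives P* = 110, Q* = 30.
Supply starts at P = 104 (where Qs = 0).
PS = ½(110 − 104)(30) = 90.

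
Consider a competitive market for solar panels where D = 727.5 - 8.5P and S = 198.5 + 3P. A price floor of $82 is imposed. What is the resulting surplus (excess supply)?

Equilibrium price would be P* = 46, so the floor at 82 binds.
At P = 82: D = 30.5, S = 444.5.
Surplus = 444.5 − 30.5 = 414.

Surplus = 414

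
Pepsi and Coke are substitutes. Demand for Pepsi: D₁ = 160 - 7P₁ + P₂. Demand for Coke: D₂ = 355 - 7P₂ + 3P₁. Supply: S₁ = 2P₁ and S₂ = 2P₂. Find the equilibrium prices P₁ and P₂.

Market 1: 160 - 7P₁ + P₂ = 2P₁ → 9P₁ - P₂ = 160.
Market 2: 9P₂ - 3P₁ = 355.
Eliminating P₂: 9×(1) + 1×(2) gives 78P₁ = 1795, so P₁ = 1795/78.
Back-substitute into (2): P₂ = (355 + 3×1795/78) / 9 = 1225/26.

P₁ = 1795/78, P₂ = 1225/26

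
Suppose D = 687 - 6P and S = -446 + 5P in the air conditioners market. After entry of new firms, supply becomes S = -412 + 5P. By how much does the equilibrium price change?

Original equilibrium: P* = 103, Q* = 69.
New equilibrium: 687 - 6P = -412 + 5P, so 1099 = 11P and P' = 1099/11; Q' = 687 − 6(1099/11) = 963/11.
Change in price: 1099/11 − 103 = -34/11.

ΔP = -34/11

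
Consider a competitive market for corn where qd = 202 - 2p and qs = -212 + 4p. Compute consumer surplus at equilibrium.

Consumer surplus = 1024

Equilibrium: 202 - 2p = -212 + 4p gives p* = 69, q* = 64.
Demand choke price (qd = 0): p = 101.
CS = ½(101 − 69)(64) = 1024.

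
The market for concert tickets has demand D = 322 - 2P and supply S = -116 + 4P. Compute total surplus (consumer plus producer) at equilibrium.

Total surplus = 11616

Equilibrium: 322 - 2P = -116 + 4P gives P* = 73, Q* = 176.
Demand choke price: P = 161; supply starts at P = 29.
CS = ½(161 − 73)(176) = 7744; PS = ½(73 − 29)(176) = 3872.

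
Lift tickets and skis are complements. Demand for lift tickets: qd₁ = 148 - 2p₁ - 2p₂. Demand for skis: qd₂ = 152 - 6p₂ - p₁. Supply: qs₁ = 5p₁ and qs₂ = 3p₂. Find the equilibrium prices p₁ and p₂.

Market 1: 148 - 2p₁ - 2p₂ = 5p₁ → 7p₁ + 2p₂ = 148.
Market 2: 9p₂ + p₁ = 152.
Eliminating p₂: 9×(1) − 2×(2) gives 61p₁ = 1028, so p₁ = 1028/61.
Back-substitute into (2): p₂ = (152 − 1×1028/61) / 9 = 916/61.

p₁ = 1028/61, p₂ = 916/61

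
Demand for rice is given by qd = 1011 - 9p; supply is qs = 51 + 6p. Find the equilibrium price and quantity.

Set qd = qs: 1011 - 9p = 51 + 6p.
960 = 15p, so p* = 64.
q* = 1011 − 9(64) = 435.

p* = 64, q* = 435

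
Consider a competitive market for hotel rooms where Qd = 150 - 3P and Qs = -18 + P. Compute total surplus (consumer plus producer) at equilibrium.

Total surplus = 384

Equilibrium: 150 - 3P = -18 + P gives P* = 42, Q* = 24.
Demand choke price: P = 50; supply starts at P = 18.
CS = ½(50 − 42)(24) = 96; PS = ½(42 − 18)(24) = 288.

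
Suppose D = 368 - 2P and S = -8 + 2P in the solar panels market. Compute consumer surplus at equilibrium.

Consumer surplus = 8100

Equilibrium: 368 - 2P = -8 + 2P gives P* = 94, Q* = 180.
Demand choke price (D = 0): P = 184.
CS = ½(184 − 94)(180) = 8100.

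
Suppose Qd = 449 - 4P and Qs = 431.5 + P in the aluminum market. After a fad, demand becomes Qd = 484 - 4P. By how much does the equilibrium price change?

Original equilibrium: P* = 3.5, Q* = 435.
New equilibrium: 484 - 4P = 431.5 + P, so 52.5 = 5P and P' = 10.5; Q' = 484 − 4(10.5) = 442.
Change in price: 10.5 − 3.5 = 7.

ΔP = 7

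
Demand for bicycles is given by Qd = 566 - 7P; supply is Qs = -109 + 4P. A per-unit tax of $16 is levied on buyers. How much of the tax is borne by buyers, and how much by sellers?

Buyers bear 64/11, sellers bear 112/11

Pre-tax equilibrium: P* = 675/11, Q* = 1501/11.
Tax on buyers shifts demand to Qd = 566 − 7(P + 16) = 454 - 7P.
454 - 7P = -109 + 4P gives seller price Ps = 563/11; buyers pay Pb = 563/11 + 16 = 739/11.
New quantity: Q = 566 − 7(739/11) = 1053/11.
Buyer burden = 739/11 − 675/11 = 64/11; seller burden = 675/11 − 563/11 = 112/11.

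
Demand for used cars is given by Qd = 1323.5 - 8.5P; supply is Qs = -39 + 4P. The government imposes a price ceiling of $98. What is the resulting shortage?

Shortage = 137.5

Equilibrium price would be P* = 109, so the ceiling at 98 binds.
At P = 98: Qd = 1323.5 − 8.5(98) = 490.5, Qs = -39 + 4(98) = 353.
Shortage = 490.5 − 353 = 137.5.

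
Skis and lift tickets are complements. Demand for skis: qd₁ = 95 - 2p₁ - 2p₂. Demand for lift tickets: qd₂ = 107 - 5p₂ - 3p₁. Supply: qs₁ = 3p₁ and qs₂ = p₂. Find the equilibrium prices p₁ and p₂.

p₁ = 89/6, p₂ = 125/12

Market 1: 95 - 2p₁ - 2p₂ = 3p₁ → 5p₁ + 2p₂ = 95.
Market 2: 6p₂ + 3p₁ = 107.
Eliminating p₂: 6×(1) − 2×(2) gives 24p₁ = 356, so p₁ = 89/6.
Back-substitute into (2): p₂ = (107 − 3×89/6) / 6 = 125/12.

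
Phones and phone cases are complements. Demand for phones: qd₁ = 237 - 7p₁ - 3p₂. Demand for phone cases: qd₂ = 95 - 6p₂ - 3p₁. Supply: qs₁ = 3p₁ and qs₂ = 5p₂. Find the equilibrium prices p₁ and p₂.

p₁ = 2322/101, p₂ = 239/101

Market 1: 237 - 7p₁ - 3p₂ = 3p₁ → 10p₁ + 3p₂ = 237.
Market 2: 11p₂ + 3p₁ = 95.
Eliminating p₂: 11×(1) − 3×(2) gives 101p₁ = 2322, so p₁ = 2322/101.
Back-substitute into (2): p₂ = (95 − 3×2322/101) / 11 = 239/101.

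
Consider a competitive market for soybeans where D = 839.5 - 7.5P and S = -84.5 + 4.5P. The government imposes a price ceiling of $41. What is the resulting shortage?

Equilibrium price would be P* = 77, so the ceiling at 41 binds.
At P = 41: D = 839.5 − 7.5(41) = 532, S = -84.5 + 4.5(41) = 100.
Shortage = 532 − 100 = 432.

Shortage = 432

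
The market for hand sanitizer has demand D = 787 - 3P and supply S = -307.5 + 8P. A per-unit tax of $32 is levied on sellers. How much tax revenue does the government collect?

Tax revenue = 147376/11

Pre-tax equilibrium: P* = 99.5, Q* = 488.5.
Tax on sellers shifts supply to S = -307.5 + 8(P − 32) = -563.5 + 8P.
787 - 3P = -563.5 + 8P gives buyer price Pb = 2701/22; sellers receive Ps = 2701/22 − 32 = 1997/22.
New quantity: Q = 787 − 3(2701/22) = 9211/22.
Revenue = 32 × 9211/22 = 147376/11.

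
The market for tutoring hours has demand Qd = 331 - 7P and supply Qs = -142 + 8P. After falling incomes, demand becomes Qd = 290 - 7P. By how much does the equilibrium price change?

ΔP = -41/15

Original equilibrium: P* = 473/15, Q* = 1654/15.
New equilibrium: 290 - 7P = -142 + 8P, so 432 = 15P and P' = 28.8; Q' = 290 − 7(28.8) = 88.4.
Change in price: 28.8 − 473/15 = -41/15.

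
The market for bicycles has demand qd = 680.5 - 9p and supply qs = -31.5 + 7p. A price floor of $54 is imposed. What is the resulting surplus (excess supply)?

Surplus = 152

Equilibrium price would be p* = 44.5, so the floor at 54 binds.
At p = 54: qd = 194.5, qs = 346.5.
Surplus = 346.5 − 194.5 = 152.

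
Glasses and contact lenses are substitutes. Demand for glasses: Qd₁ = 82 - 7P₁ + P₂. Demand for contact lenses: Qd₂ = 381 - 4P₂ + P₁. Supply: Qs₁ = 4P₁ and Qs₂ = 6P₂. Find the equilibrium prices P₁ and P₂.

Market 1: 82 - 7P₁ + P₂ = 4P₁ → 11P₁ - P₂ = 82.
Market 2: 10P₂ - P₁ = 381.
Eliminating P₂: 10×(1) + 1×(2) gives 109P₁ = 1201, so P₁ = 1201/109.
Back-substitute into (2): P₂ = (381 + 1×1201/109) / 10 = 4273/109.

P₁ = 1201/109, P₂ = 4273/109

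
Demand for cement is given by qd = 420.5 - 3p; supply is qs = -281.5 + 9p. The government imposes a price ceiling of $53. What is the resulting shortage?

Shortage = 66

Equilibrium price would be p* = 58.5, so the ceiling at 53 binds.
At p = 53: qd = 420.5 − 3(53) = 261.5, qs = -281.5 + 9(53) = 195.5.
Shortage = 261.5 − 195.5 = 66.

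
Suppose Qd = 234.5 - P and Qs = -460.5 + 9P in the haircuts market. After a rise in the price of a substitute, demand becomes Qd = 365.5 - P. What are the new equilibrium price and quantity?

P' = 82.6, Q' = 282.9

Original equilibrium: P* = 69.5, Q* = 165.
New equilibrium: 365.5 - P = -460.5 + 9P, so 826 = 10P and P' = 82.6; Q' = 365.5 − 1(82.6) = 282.9.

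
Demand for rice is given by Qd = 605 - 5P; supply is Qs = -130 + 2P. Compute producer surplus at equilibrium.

Producer surplus = 1600

Equilibrium: 605 - 5P = -130 + 2P gives P* = 105, Q* = 80.
Supply starts at P = 65 (where Qs = 0).
PS = ½(105 − 65)(80) = 1600.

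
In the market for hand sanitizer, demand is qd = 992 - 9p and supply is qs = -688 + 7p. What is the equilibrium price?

p* = 105

Set qd = qs: 992 - 9p = -688 + 7p.
1680 = 16p, so p* = 105.
q* = 992 − 9(105) = 47.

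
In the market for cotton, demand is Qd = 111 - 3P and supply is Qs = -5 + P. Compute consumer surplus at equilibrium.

Consumer surplus = 96

Equilibrium: 111 - 3P = -5 + P gives P* = 29, Q* = 24.
Demand choke price (Qd = 0): P = 37.
CS = ½(37 − 29)(24) = 96.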